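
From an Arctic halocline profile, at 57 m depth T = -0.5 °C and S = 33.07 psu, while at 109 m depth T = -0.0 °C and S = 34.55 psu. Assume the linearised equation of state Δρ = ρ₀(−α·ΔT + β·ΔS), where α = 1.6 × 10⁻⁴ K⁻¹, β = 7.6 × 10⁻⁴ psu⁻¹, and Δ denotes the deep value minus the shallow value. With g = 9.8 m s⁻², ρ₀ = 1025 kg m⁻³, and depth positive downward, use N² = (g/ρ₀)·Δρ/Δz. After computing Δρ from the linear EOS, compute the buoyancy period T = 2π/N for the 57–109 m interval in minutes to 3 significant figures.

ΔT = +0.5 K, ΔS = +1.48 psu (deep − shallow).
Δρ/ρ₀ = −αΔT + βΔS = -8.00 × 10⁻⁵ + 1.1248 × 10⁻³ = 1.0448 × 10⁻³, so Δρ ≈ 1.071 kg m⁻³.
N² = (g/ρ₀)·Δρ/Δz = g·(Δρ/ρ₀)/Δz = 9.8 × 1.0448 × 10⁻³ / 52 = 1.9690 × 10⁻⁴ s⁻².
N = √(1.9690 × 10⁻⁴) = 0.014032 rad s⁻¹ → T = 2π/N = 447.78 s = 7.4630 min ≈ 7.46 min.

7.46 min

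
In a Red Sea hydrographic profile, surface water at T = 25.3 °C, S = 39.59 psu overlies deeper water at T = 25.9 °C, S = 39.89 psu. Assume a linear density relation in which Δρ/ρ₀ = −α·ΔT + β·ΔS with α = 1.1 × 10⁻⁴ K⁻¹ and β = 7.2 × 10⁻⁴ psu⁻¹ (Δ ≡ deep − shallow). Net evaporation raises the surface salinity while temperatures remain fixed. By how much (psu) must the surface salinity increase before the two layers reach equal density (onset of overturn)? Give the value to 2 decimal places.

0.21 psu

Neutral buoyancy requires −α(T_deep − T_surf) + β(S_deep − S_surf′) = 0.
S_surf′ = S_deep − (α/β)·ΔT = 39.89 − (1.1 × 10⁻⁴/7.2 × 10⁻⁴)·(+0.6) = 39.7983 psu.
Increase required: 39.7983 − 39.59 = 0.2083 psu.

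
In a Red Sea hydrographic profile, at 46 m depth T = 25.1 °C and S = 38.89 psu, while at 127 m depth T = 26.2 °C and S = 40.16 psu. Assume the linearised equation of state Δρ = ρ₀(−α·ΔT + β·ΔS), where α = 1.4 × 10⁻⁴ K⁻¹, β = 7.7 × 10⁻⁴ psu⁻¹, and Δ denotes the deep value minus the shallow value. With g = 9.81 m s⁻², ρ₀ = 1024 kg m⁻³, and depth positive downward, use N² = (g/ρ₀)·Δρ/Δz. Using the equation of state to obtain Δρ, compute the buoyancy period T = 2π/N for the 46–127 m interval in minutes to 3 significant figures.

ΔT = +1.1 K, ΔS = +1.27 psu (deep − shallow).
Δρ/ρ₀ = −αΔT + βΔS = -1.54 × 10⁻⁴ + 9.779 × 10⁻⁴ = 8.239 × 10⁻⁴, so Δρ ≈ 0.8437 kg m⁻³.
N² = (g/ρ₀)·Δρ/Δz = g·(Δρ/ρ₀)/Δz = 9.81 × 8.239 × 10⁻⁴ / 81 = 9.9783 × 10⁻⁵ s⁻².
N = √(9.9783 × 10⁻⁵) = 9.9891 × 10⁻³ rad s⁻¹ → T = 2π/N = 629.00 s = 10.483 min ≈ 10.5 min.

10.5 min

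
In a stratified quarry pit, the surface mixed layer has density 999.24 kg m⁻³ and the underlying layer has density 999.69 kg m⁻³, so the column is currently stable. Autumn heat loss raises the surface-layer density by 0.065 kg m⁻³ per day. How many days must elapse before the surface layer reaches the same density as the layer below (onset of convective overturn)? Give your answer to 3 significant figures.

Density deficit of the surface layer: 999.69 − 999.24 = 0.45 kg m⁻³.
Required change = 0.45 / 0.065 = 6.92 days.

6.92 days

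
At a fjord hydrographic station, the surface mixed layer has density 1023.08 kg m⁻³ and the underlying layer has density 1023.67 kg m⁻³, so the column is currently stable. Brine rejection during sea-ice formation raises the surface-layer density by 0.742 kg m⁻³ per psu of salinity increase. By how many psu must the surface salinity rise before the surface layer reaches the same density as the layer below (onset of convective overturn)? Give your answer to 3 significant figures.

Density deficit of the surface layer: 1023.67 − 1023.08 = 0.59 kg m⁻³.
Required change = 0.59 / 0.742 = 0.795 psu.

0.795 psu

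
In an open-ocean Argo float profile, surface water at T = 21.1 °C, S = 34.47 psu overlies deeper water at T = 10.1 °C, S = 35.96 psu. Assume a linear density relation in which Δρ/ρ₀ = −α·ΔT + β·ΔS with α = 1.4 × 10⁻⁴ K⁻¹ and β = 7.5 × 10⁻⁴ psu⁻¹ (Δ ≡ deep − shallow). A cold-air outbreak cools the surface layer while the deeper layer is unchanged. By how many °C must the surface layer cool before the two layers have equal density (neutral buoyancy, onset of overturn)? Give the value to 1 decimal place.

Neutral buoyancy requires Δρ = 0, i.e. −α(T_deep − T_surf′) + β(S_deep − S_surf) = 0.
T_surf′ = T_deep − (β/α)·ΔS = 10.1 − (7.5 × 10⁻⁴/1.4 × 10⁻⁴)·(+1.49) = 2.118 °C.
Cooling required: 21.1 − (2.118) = 18.982 °C.

19.0 °C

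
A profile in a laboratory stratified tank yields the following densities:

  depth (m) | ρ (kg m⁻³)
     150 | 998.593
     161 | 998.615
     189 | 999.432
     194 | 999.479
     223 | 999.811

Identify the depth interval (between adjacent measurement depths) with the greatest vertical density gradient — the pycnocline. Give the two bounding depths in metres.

161–189 m

Compute the density gradient over each adjacent pair:
  150–161 m: Δρ/Δz = 0.022/11 = 2.0 × 10⁻³ kg m⁻⁴
  161–189 m: Δρ/Δz = 0.817/28 = 0.029 kg m⁻⁴
  189–194 m: Δρ/Δz = 0.047/5 = 9.4 × 10⁻³ kg m⁻⁴
  194–223 m: Δρ/Δz = 0.332/29 = 0.011 kg m⁻⁴
The largest gradient is in the 161–189 m interval — the pycnocline.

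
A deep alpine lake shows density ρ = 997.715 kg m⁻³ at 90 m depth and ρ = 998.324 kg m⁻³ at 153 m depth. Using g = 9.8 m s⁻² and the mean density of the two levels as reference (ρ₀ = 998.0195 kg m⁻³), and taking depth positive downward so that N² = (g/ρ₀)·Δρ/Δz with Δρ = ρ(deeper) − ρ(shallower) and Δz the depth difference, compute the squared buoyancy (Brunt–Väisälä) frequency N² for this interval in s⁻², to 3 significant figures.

9.49 × 10⁻⁵ s⁻²

Δρ = 998.324 − 997.715 = 0.609 kg m⁻³ over Δz = 153 − 90 = 63 m.
N² = (9.8/998.0195) × (0.609/63) = 9.4921 × 10⁻⁵ s⁻² ≈ 9.49 × 10⁻⁵ s⁻².
A positive N² confirms static stability across the interval.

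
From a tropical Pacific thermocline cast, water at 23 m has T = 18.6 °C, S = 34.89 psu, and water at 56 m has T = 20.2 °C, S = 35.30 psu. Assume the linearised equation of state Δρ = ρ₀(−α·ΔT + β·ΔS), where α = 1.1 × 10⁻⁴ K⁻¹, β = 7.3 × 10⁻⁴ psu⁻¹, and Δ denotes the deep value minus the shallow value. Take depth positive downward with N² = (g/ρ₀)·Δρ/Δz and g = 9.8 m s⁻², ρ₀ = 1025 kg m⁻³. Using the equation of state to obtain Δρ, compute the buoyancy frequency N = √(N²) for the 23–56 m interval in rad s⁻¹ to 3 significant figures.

6.05 × 10⁻³ rad s⁻¹

ΔT = +1.6 K, ΔS = +0.41 psu (deep − shallow).
Δρ/ρ₀ = −αΔT + βΔS = -1.76 × 10⁻⁴ + 2.993 × 10⁻⁴ = 1.233 × 10⁻⁴, so Δρ ≈ 0.1264 kg m⁻³.
N² = (g/ρ₀)·Δρ/Δz = g·(Δρ/ρ₀)/Δz = 9.8 × 1.233 × 10⁻⁴ / 33 = 3.6616 × 10⁻⁵ s⁻².
N = √(3.6616 × 10⁻⁵) = 6.0511 × 10⁻³ rad s⁻¹ ≈ 6.05 × 10⁻³ rad s⁻¹.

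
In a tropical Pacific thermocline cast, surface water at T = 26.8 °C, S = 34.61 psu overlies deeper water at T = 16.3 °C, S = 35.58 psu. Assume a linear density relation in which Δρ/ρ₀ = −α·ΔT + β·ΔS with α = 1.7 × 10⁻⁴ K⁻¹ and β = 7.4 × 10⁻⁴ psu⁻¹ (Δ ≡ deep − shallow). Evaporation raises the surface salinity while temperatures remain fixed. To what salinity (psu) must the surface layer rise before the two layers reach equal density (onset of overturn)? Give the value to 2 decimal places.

37.99 psu

Neutral buoyancy requires −α(T_deep − T_surf) + β(S_deep − S_surf′) = 0.
S_surf′ = S_deep − (α/β)·ΔT = 35.58 − (1.7 × 10⁻⁴/7.4 × 10⁻⁴)·(-10.5) = 37.9922 psu.
Increase required: 37.9922 − 34.61 = 3.3822 psu.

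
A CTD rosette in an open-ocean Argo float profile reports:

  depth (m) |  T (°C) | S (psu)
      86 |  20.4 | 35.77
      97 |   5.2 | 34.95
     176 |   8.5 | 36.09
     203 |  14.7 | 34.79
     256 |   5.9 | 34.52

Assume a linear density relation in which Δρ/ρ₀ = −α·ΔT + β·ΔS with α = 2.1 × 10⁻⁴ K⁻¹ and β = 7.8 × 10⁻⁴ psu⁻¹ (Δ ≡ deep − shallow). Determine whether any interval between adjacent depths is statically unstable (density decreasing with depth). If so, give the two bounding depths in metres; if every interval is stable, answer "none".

Evaluate Δρ/ρ₀ = −αΔT + βΔS across each adjacent pair:
  86–97 m: −αΔT+βΔS = −(2.1 × 10⁻⁴)(-15.2)+(7.8 × 10⁻⁴)(-0.82) = 2.6 × 10⁻³ → stable
  97–176 m: −αΔT+βΔS = −(2.1 × 10⁻⁴)(+3.3)+(7.8 × 10⁻⁴)(+1.14) = 2.0 × 10⁻⁴ → stable
  176–203 m: −αΔT+βΔS = −(2.1 × 10⁻⁴)(+6.2)+(7.8 × 10⁻⁴)(-1.30) = -2.3 × 10⁻³ → UNSTABLE
  203–256 m: −αΔT+βΔS = −(2.1 × 10⁻⁴)(-8.8)+(7.8 × 10⁻⁴)(-0.27) = 1.6 × 10⁻³ → stable
The 176–203 m interval has Δρ < 0: lighter water underlies denser water.

176–203 m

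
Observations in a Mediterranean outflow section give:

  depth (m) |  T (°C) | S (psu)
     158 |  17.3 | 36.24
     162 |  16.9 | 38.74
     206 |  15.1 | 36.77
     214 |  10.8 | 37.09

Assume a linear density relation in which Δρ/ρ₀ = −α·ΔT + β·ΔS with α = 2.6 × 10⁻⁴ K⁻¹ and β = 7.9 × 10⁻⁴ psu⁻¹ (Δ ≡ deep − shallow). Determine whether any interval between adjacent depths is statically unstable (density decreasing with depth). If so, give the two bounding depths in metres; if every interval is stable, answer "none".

162–206 m

Evaluate Δρ/ρ₀ = −αΔT + βΔS across each adjacent pair:
  158–162 m: −αΔT+βΔS = −(2.6 × 10⁻⁴)(-0.4)+(7.9 × 10⁻⁴)(+2.50) = 2.1 × 10⁻³ → stable
  162–206 m: −αΔT+βΔS = −(2.6 × 10⁻⁴)(-1.8)+(7.9 × 10⁻⁴)(-1.97) = -1.1 × 10⁻³ → UNSTABLE
  206–214 m: −αΔT+βΔS = −(2.6 × 10⁻⁴)(-4.3)+(7.9 × 10⁻⁴)(+0.32) = 1.4 × 10⁻³ → stable
The 162–206 m interval has Δρ < 0: lighter water underlies denser water.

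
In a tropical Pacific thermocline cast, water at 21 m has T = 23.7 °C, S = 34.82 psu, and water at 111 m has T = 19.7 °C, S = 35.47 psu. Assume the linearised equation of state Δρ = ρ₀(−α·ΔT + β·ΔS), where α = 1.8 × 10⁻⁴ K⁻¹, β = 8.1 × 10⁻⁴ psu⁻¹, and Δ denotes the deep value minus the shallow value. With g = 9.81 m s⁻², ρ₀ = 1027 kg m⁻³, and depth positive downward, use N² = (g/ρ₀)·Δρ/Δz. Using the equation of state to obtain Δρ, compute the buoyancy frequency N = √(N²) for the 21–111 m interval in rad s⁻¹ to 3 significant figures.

0.0117 rad s⁻¹

ΔT = -4.0 K, ΔS = +0.65 psu (deep − shallow).
Δρ/ρ₀ = −αΔT + βΔS = 7.20 × 10⁻⁴ + 5.265 × 10⁻⁴ = 1.2465 × 10⁻³, so Δρ ≈ 1.280 kg m⁻³.
N² = (g/ρ₀)·Δρ/Δz = g·(Δρ/ρ₀)/Δz = 9.81 × 1.2465 × 10⁻³ / 90 = 1.3587 × 10⁻⁴ s⁻².
N = √(1.3587 × 10⁻⁴) = 0.011656 rad s⁻¹ ≈ 0.0117 rad s⁻¹.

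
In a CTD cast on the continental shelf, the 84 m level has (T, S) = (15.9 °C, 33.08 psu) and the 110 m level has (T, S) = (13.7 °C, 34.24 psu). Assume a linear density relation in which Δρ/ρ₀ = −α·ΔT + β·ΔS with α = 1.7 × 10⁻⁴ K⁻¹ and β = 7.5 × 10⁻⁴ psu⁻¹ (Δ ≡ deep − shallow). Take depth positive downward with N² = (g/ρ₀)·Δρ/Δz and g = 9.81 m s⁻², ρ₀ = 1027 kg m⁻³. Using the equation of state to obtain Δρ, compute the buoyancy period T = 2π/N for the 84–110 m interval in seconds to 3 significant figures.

ΔT = -2.2 K, ΔS = +1.16 psu (deep − shallow).
Δρ/ρ₀ = −αΔT + βΔS = 3.74 × 10⁻⁴ + 8.70 × 10⁻⁴ = 1.244 × 10⁻³, so Δρ ≈ 1.278 kg m⁻³.
N² = (g/ρ₀)·Δρ/Δz = g·(Δρ/ρ₀)/Δz = 9.81 × 1.244 × 10⁻³ / 26 = 4.6937 × 10⁻⁴ s⁻².
N = √(4.6937 × 10⁻⁴) = 0.021665 rad s⁻¹ → T = 2π/N = 290.02 s ≈ 290 s.

290 s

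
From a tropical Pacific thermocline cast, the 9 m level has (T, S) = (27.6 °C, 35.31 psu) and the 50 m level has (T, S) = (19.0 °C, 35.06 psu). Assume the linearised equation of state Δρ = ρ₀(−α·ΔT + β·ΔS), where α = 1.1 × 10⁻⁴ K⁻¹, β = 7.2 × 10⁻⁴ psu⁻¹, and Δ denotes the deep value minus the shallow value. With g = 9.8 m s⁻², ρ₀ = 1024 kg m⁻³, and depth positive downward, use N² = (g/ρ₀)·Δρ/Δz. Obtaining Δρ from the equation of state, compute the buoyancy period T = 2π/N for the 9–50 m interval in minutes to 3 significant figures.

ΔT = -8.6 K, ΔS = -0.25 psu (deep − shallow).
Δρ/ρ₀ = −αΔT + βΔS = 9.46 × 10⁻⁴ − 1.80 × 10⁻⁴ = 7.66 × 10⁻⁴, so Δρ ≈ 0.7844 kg m⁻³.
N² = (g/ρ₀)·Δρ/Δz = g·(Δρ/ρ₀)/Δz = 9.8 × 7.66 × 10⁻⁴ / 41 = 1.8309 × 10⁻⁴ s⁻².
N = √(1.8309 × 10⁻⁴) = 0.013531 rad s⁻¹ → T = 2π/N = 464.35 s = 7.7392 min ≈ 7.74 min.

7.74 min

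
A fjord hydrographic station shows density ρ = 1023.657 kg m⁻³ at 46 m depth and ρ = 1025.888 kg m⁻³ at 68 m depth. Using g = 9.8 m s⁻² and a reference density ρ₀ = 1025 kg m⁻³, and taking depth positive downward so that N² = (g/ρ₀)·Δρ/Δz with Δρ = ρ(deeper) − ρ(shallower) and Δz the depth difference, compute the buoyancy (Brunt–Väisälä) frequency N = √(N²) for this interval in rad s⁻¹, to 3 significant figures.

0.0311 rad s⁻¹

Δρ = 1025.888 − 1023.657 = 2.231 kg m⁻³ over Δz = 68 − 46 = 22 m.
N² = (9.8/1025) × (2.231/22) = 9.6957 × 10⁻⁴ s⁻².
N = √(9.6957 × 10⁻⁴) = 0.031138 rad s⁻¹ ≈ 0.0311 rad s⁻¹.
A positive N² confirms static stability across the interval.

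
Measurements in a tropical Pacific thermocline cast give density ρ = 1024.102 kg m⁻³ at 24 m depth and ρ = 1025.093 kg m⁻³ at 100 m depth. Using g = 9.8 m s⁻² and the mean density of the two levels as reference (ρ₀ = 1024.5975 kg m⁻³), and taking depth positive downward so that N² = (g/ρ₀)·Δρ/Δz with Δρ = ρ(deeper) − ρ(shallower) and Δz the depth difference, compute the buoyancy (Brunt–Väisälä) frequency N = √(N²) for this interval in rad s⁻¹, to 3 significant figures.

0.0112 rad s⁻¹

Δρ = 1025.093 − 1024.102 = 0.991 kg m⁻³ over Δz = 100 − 24 = 76 m.
N² = (9.8/1024.5975) × (0.991/76) = 1.2472 × 10⁻⁴ s⁻².
N = √(1.2472 × 10⁻⁴) = 0.011168 rad s⁻¹ ≈ 0.0112 rad s⁻¹.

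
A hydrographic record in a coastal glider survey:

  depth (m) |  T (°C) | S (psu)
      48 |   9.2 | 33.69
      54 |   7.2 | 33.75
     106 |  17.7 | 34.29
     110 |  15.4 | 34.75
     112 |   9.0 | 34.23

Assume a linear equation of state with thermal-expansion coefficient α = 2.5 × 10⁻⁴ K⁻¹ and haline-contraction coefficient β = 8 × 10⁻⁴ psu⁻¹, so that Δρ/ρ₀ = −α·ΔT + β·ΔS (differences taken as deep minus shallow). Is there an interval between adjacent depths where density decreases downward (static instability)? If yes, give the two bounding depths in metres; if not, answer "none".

54–106 m

Evaluate Δρ/ρ₀ = −αΔT + βΔS across each adjacent pair:
  48–54 m: −αΔT+βΔS = −(2.5 × 10⁻⁴)(-2.0)+(8 × 10⁻⁴)(+0.06) = 5.5 × 10⁻⁴ → stable
  54–106 m: −αΔT+βΔS = −(2.5 × 10⁻⁴)(+10.5)+(8 × 10⁻⁴)(+0.54) = -2.2 × 10⁻³ → UNSTABLE
  106–110 m: −αΔT+βΔS = −(2.5 × 10⁻⁴)(-2.3)+(8 × 10⁻⁴)(+0.46) = 9.4 × 10⁻⁴ → stable
  110–112 m: −αΔT+βΔS = −(2.5 × 10⁻⁴)(-6.4)+(8 × 10⁻⁴)(-0.52) = 1.2 × 10⁻³ → stable
The 54–106 m interval has Δρ < 0: lighter water underlies denser water.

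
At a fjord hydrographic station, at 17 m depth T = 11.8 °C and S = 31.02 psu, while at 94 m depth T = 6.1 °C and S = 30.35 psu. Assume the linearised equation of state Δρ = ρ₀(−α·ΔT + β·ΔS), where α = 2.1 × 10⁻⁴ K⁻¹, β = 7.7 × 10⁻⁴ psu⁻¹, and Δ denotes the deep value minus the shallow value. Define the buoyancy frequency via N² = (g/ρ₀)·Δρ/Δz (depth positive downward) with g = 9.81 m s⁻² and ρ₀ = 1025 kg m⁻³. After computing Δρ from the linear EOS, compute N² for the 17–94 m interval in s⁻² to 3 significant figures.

8.68 × 10⁻⁵ s⁻²

ΔT = -5.7 K, ΔS = -0.67 psu (deep − shallow).
Δρ/ρ₀ = −αΔT + βΔS = 1.197 × 10⁻³ − 5.159 × 10⁻⁴ = 6.811 × 10⁻⁴, so Δρ ≈ 0.6981 kg m⁻³.
N² = (g/ρ₀)·Δρ/Δz = g·(Δρ/ρ₀)/Δz = 9.81 × 6.811 × 10⁻⁴ / 77 = 8.6774 × 10⁻⁵ s⁻² ≈ 8.68 × 10⁻⁵ s⁻².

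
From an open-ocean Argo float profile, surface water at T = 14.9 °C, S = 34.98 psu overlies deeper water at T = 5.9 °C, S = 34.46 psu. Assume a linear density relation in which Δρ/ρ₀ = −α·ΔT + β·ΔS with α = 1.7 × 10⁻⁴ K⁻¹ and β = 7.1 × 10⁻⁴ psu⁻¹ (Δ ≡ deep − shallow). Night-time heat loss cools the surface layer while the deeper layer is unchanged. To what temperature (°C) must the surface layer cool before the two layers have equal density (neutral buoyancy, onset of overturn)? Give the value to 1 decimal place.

Neutral buoyancy requires Δρ = 0, i.e. −α(T_deep − T_surf′) + β(S_deep − S_surf) = 0.
T_surf′ = T_deep − (β/α)·ΔS = 5.9 − (7.1 × 10⁻⁴/1.7 × 10⁻⁴)·(-0.52) = 8.072 °C.
Cooling required: 14.9 − (8.072) = 6.828 °C.

8.1 °C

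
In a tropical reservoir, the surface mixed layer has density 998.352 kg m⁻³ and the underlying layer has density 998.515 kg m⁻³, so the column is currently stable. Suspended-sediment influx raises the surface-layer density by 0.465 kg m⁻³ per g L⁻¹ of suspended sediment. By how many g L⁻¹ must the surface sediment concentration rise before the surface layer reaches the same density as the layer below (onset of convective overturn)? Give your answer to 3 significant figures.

Density deficit of the surface layer: 998.515 − 998.352 = 0.163 kg m⁻³.
Required change = 0.163 / 0.465 = 0.351 g L⁻¹.

0.351 g L⁻¹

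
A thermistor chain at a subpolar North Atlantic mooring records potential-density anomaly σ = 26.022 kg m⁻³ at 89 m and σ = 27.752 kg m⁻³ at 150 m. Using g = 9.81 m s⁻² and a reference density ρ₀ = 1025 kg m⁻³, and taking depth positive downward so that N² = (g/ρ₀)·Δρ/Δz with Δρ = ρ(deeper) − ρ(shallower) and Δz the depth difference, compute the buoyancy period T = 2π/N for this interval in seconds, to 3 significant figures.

381 s

Δρ = 1027.752 − 1026.022 = 1.730 kg m⁻³ over Δz = 150 − 89 = 61 m.
N² = (9.81/1025) × (1.730/61) = 2.7143 × 10⁻⁴ s⁻².
N = √(2.7143 × 10⁻⁴) = 0.016475 rad s⁻¹, so T = 2π/N = 381.38 s ≈ 381 s.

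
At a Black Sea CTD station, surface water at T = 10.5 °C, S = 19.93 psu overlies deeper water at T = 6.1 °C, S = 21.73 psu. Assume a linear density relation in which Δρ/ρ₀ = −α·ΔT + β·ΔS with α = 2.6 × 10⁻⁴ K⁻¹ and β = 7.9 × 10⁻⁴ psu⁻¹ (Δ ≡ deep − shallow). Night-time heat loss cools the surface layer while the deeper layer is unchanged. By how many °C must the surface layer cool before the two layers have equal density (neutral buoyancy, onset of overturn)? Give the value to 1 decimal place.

9.9 °C

Neutral buoyancy requires Δρ = 0, i.e. −α(T_deep − T_surf′) + β(S_deep − S_surf) = 0.
T_surf′ = T_deep − (β/α)·ΔS = 6.1 − (7.9 × 10⁻⁴/2.6 × 10⁻⁴)·(+1.80) = 0.631 °C.
Cooling required: 10.5 − (0.631) = 9.869 °C.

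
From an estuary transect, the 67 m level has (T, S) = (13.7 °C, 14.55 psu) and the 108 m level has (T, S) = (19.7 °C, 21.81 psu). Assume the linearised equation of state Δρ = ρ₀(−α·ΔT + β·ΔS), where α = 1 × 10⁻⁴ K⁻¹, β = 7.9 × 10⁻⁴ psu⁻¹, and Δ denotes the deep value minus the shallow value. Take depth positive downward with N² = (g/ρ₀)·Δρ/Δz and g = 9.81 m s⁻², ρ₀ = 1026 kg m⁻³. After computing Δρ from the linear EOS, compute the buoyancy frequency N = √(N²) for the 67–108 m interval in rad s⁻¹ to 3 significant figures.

0.0351 rad s⁻¹

ΔT = +6.0 K, ΔS = +7.26 psu (deep − shallow).
Δρ/ρ₀ = −αΔT + βΔS = -6.00 × 10⁻⁴ + 5.7354 × 10⁻³ = 5.1354 × 10⁻³, so Δρ ≈ 5.269 kg m⁻³.
N² = (g/ρ₀)·Δρ/Δz = g·(Δρ/ρ₀)/Δz = 9.81 × 5.1354 × 10⁻³ / 41 = 1.2287 × 10⁻³ s⁻².
N = √(1.2287 × 10⁻³) = 0.035053 rad s⁻¹ ≈ 0.0351 rad s⁻¹.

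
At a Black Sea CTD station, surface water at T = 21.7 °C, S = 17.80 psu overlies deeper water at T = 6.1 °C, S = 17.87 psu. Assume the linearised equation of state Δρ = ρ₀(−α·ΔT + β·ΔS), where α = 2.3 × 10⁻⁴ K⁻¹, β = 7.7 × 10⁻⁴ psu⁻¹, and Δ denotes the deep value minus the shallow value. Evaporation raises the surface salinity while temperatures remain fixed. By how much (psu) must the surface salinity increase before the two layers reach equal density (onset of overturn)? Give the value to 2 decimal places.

4.73 psu

Neutral buoyancy requires −α(T_deep − T_surf) + β(S_deep − S_surf′) = 0.
S_surf′ = S_deep − (α/β)·ΔT = 17.87 − (2.3 × 10⁻⁴/7.7 × 10⁻⁴)·(-15.6) = 22.5297 psu.
Increase required: 22.5297 − 17.80 = 4.7297 psu.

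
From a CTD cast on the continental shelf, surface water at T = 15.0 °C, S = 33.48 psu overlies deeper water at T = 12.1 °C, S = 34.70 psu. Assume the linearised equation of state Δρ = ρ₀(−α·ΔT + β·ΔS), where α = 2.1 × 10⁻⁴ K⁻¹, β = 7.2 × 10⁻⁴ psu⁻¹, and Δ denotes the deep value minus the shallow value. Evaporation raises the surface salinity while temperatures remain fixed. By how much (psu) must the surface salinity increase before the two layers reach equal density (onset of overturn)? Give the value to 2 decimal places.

Neutral buoyancy requires −α(T_deep − T_surf) + β(S_deep − S_surf′) = 0.
S_surf′ = S_deep − (α/β)·ΔT = 34.70 − (2.1 × 10⁻⁴/7.2 × 10⁻⁴)·(-2.9) = 35.5458 psu.
Increase required: 35.5458 − 33.48 = 2.0658 psu.

2.07 psu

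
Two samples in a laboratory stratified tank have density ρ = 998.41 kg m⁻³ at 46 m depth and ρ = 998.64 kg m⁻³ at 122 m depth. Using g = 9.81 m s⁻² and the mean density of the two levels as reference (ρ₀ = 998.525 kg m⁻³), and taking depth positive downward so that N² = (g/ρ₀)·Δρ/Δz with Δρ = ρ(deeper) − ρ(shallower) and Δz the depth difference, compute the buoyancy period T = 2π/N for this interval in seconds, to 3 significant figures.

1.15 × 10³ s

Δρ = 998.64 − 998.41 = 0.23 kg m⁻³ over Δz = 122 − 46 = 76 m.
N² = (9.81/998.525) × (0.23/76) = 2.9732 × 10⁻⁵ s⁻².
N = √(2.9732 × 10⁻⁵) = 5.4527 × 10⁻³ rad s⁻¹, so T = 2π/N = 1.1523 × 10³ s ≈ 1.15 × 10³ s.
N² > 0, so the interval is statically stable.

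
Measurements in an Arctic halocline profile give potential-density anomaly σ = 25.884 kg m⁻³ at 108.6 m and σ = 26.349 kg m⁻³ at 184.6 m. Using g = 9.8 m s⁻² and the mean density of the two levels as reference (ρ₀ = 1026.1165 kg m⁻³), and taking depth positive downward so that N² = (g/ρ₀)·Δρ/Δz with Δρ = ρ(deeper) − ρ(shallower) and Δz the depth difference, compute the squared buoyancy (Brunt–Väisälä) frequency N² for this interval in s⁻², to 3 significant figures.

5.84 × 10⁻⁵ s⁻²

Δρ = 1026.349 − 1025.884 = 0.465 kg m⁻³ over Δz = 184.6 − 108.6 = 76 m.
N² = (9.8/1026.1165) × (0.465/76) = 5.8434 × 10⁻⁵ s⁻² ≈ 5.84 × 10⁻⁵ s⁻².
Since Δρ > 0 the layer is stably stratified.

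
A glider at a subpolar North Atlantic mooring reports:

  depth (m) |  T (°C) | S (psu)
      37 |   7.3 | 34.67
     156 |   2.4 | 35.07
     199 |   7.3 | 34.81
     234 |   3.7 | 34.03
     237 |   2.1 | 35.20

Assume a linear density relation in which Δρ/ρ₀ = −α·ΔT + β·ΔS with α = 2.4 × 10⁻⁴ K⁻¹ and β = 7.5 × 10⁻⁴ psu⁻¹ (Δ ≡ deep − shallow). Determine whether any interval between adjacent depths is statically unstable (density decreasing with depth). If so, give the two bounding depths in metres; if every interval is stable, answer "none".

Evaluate Δρ/ρ₀ = −αΔT + βΔS across each adjacent pair:
  37–156 m: −αΔT+βΔS = −(2.4 × 10⁻⁴)(-4.9)+(7.5 × 10⁻⁴)(+0.40) = 1.5 × 10⁻³ → stable
  156–199 m: −αΔT+βΔS = −(2.4 × 10⁻⁴)(+4.9)+(7.5 × 10⁻⁴)(-0.26) = -1.4 × 10⁻³ → UNSTABLE
  199–234 m: −αΔT+βΔS = −(2.4 × 10⁻⁴)(-3.6)+(7.5 × 10⁻⁴)(-0.78) = 2.8 × 10⁻⁴ → stable
  234–237 m: −αΔT+βΔS = −(2.4 × 10⁻⁴)(-1.6)+(7.5 × 10⁻⁴)(+1.17) = 1.3 × 10⁻³ → stable
The 156–199 m interval has Δρ < 0: lighter water underlies denser water.

156–199 m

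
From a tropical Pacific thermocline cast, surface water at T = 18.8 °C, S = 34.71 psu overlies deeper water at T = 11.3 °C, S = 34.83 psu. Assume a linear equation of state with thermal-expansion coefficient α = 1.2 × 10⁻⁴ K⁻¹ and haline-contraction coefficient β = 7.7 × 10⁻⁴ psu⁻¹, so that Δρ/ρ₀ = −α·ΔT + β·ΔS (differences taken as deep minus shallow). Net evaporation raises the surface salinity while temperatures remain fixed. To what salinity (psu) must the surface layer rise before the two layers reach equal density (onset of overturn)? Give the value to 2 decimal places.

36.00 psu

Neutral buoyancy requires −α(T_deep − T_surf) + β(S_deep − S_surf′) = 0.
S_surf′ = S_deep − (α/β)·ΔT = 34.83 − (1.2 × 10⁻⁴/7.7 × 10⁻⁴)·(-7.5) = 35.9988 psu.
Increase required: 35.9988 − 34.71 = 1.2888 psu.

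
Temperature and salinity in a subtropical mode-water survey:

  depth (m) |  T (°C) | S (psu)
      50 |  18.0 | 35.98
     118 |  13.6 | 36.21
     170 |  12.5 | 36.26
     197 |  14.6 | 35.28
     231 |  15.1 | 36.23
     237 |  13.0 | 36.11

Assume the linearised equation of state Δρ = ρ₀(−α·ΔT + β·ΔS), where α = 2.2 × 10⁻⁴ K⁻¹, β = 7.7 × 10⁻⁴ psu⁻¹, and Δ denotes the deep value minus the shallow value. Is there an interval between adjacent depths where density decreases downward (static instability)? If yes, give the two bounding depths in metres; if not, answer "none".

Evaluate Δρ/ρ₀ = −αΔT + βΔS across each adjacent pair:
  50–118 m: −αΔT+βΔS = −(2.2 × 10⁻⁴)(-4.4)+(7.7 × 10⁻⁴)(+0.23) = 1.1 × 10⁻³ → stable
  118–170 m: −αΔT+βΔS = −(2.2 × 10⁻⁴)(-1.1)+(7.7 × 10⁻⁴)(+0.05) = 2.8 × 10⁻⁴ → stable
  170–197 m: −αΔT+βΔS = −(2.2 × 10⁻⁴)(+2.1)+(7.7 × 10⁻⁴)(-0.98) = -1.2 × 10⁻³ → UNSTABLE
  197–231 m: −αΔT+βΔS = −(2.2 × 10⁻⁴)(+0.5)+(7.7 × 10⁻⁴)(+0.95) = 6.2 × 10⁻⁴ → stable
  231–237 m: −αΔT+βΔS = −(2.2 × 10⁻⁴)(-2.1)+(7.7 × 10⁻⁴)(-0.12) = 3.7 × 10⁻⁴ → stable
The 170–197 m interval has Δρ < 0: lighter water underlies denser water.

170–197 m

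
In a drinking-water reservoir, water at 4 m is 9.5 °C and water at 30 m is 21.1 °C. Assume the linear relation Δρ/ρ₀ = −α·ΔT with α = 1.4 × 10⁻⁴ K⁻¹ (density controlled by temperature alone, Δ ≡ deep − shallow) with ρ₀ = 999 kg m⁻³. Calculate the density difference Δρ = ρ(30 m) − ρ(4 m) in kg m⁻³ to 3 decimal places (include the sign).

-1.622 kg m⁻³

ΔT = +11.6 K, Δρ/ρ₀ = −αΔT = -1.624 × 10⁻³.
Δρ = 999 × (-1.624 × 10⁻³) = -1.622 kg m⁻³.
Negative Δρ: lighter below, statically unstable.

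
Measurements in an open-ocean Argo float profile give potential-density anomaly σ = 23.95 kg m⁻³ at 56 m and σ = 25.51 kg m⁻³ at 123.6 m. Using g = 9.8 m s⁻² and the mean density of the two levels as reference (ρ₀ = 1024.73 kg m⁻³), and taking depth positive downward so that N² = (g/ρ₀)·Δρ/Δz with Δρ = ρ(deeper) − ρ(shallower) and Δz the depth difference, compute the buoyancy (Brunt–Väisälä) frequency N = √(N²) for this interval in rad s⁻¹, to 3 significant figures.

Δρ = 1025.51 − 1023.95 = 1.56 kg m⁻³ over Δz = 123.6 − 56 = 67.6 m.
N² = (9.8/1024.73) × (1.56/67.6) = 2.2070 × 10⁻⁴ s⁻².
N = √(2.2070 × 10⁻⁴) = 0.014856 rad s⁻¹ ≈ 0.0149 rad s⁻¹.
N² > 0, so the interval is statically stable.

0.0149 rad s⁻¹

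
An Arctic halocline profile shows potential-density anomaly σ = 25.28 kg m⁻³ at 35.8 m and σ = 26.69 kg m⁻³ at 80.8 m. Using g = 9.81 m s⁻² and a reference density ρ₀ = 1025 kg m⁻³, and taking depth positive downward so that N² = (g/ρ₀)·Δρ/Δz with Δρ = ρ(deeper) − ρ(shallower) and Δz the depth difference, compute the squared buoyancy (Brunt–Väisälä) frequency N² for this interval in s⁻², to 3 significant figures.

3.00 × 10⁻⁴ s⁻²

Δρ = 1026.69 − 1025.28 = 1.41 kg m⁻³ over Δz = 80.8 − 35.8 = 45 m.
N² = (9.81/1025) × (1.41/45) = 2.9988 × 10⁻⁴ s⁻² ≈ 3.00 × 10⁻⁴ s⁻².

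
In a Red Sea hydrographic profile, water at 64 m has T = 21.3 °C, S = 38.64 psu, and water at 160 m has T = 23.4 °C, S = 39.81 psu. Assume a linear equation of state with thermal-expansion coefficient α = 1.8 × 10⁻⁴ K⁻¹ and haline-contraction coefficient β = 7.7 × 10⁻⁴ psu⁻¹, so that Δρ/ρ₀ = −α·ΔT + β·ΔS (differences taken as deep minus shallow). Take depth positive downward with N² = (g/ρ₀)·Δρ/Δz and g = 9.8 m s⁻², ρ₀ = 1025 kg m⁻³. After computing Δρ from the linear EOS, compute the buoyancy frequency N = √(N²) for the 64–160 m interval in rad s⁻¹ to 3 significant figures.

7.31 × 10⁻³ rad s⁻¹

ΔT = +2.1 K, ΔS = +1.17 psu (deep − shallow).
Δρ/ρ₀ = −αΔT + βΔS = -3.78 × 10⁻⁴ + 9.009 × 10⁻⁴ = 5.229 × 10⁻⁴, so Δρ ≈ 0.5360 kg m⁻³.
N² = (g/ρ₀)·Δρ/Δz = g·(Δρ/ρ₀)/Δz = 9.8 × 5.229 × 10⁻⁴ / 96 = 5.3379 × 10⁻⁵ s⁻².
N = √(5.3379 × 10⁻⁵) = 7.3061 × 10⁻³ rad s⁻¹ ≈ 7.31 × 10⁻³ rad s⁻¹.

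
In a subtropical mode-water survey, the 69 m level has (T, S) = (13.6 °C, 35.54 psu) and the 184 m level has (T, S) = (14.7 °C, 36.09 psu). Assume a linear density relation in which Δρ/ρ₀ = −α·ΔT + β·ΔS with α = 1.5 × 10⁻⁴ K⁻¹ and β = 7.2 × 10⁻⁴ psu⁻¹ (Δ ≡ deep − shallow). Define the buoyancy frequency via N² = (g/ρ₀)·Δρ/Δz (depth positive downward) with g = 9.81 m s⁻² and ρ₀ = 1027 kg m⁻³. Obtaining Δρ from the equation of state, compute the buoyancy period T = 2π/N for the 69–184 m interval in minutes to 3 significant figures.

23.6 min

ΔT = +1.1 K, ΔS = +0.55 psu (deep − shallow).
Δρ/ρ₀ = −αΔT + βΔS = -1.65 × 10⁻⁴ + 3.96 × 10⁻⁴ = 2.31 × 10⁻⁴, so Δρ ≈ 0.2372 kg m⁻³.
N² = (g/ρ₀)·Δρ/Δz = g·(Δρ/ρ₀)/Δz = 9.81 × 2.31 × 10⁻⁴ / 115 = 1.9705 × 10⁻⁵ s⁻².
N = √(1.9705 × 10⁻⁵) = 4.4390 × 10⁻³ rad s⁻¹ → T = 2π/N = 1.4155 × 10³ s = 23.592 min ≈ 23.6 min.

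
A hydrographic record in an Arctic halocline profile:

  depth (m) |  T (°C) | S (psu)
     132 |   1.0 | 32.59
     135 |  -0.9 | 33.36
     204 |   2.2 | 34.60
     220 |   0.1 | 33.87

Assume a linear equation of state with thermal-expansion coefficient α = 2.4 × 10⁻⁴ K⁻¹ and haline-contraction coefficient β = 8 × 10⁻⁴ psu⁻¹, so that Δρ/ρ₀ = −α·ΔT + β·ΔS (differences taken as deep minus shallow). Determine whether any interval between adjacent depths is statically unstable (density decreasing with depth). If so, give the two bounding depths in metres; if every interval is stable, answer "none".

Evaluate Δρ/ρ₀ = −αΔT + βΔS across each adjacent pair:
  132–135 m: −αΔT+βΔS = −(2.4 × 10⁻⁴)(-1.9)+(8 × 10⁻⁴)(+0.77) = 1.1 × 10⁻³ → stable
  135–204 m: −αΔT+βΔS = −(2.4 × 10⁻⁴)(+3.1)+(8 × 10⁻⁴)(+1.24) = 2.5 × 10⁻⁴ → stable
  204–220 m: −αΔT+βΔS = −(2.4 × 10⁻⁴)(-2.1)+(8 × 10⁻⁴)(-0.73) = -8.0 × 10⁻⁵ → UNSTABLE
The 204–220 m interval has Δρ < 0: lighter water underlies denser water.

204–220 m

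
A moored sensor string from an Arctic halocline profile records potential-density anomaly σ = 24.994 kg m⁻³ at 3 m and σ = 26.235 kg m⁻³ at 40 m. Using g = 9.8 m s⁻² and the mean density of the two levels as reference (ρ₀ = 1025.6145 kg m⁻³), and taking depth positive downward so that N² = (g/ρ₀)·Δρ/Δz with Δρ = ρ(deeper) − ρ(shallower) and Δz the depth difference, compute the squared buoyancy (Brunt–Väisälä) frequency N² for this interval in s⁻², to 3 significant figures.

3.20 × 10⁻⁴ s⁻²

Δρ = 1026.235 − 1024.994 = 1.241 kg m⁻³ over Δz = 40 − 3 = 37 m.
N² = (9.8/1025.6145) × (1.241/37) = 3.2049 × 10⁻⁴ s⁻² ≈ 3.20 × 10⁻⁴ s⁻².
A positive N² confirms static stability across the interval.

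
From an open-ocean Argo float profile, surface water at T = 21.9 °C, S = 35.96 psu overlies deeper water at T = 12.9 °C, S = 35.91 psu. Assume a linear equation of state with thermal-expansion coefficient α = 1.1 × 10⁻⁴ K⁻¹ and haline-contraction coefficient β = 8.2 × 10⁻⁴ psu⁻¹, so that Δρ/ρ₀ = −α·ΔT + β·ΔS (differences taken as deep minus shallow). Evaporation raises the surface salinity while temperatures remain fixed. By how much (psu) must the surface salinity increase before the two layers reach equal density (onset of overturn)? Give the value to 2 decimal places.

Neutral buoyancy requires −α(T_deep − T_surf) + β(S_deep − S_surf′) = 0.
S_surf′ = S_deep − (α/β)·ΔT = 35.91 − (1.1 × 10⁻⁴/8.2 × 10⁻⁴)·(-9.0) = 37.1173 psu.
Increase required: 37.1173 − 35.96 = 1.1573 psu.

1.16 psu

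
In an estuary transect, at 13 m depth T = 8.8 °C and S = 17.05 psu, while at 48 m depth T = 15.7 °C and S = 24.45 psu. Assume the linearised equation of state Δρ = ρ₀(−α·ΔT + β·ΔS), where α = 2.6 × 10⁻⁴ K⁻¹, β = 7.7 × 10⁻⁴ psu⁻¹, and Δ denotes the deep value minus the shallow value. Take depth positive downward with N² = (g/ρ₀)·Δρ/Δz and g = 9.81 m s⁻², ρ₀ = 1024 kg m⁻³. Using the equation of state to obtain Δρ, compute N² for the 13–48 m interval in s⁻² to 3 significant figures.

1.09 × 10⁻³ s⁻²

ΔT = +6.9 K, ΔS = +7.40 psu (deep − shallow).
Δρ/ρ₀ = −αΔT + βΔS = -1.794 × 10⁻³ + 5.698 × 10⁻³ = 3.904 × 10⁻³, so Δρ ≈ 3.998 kg m⁻³.
N² = (g/ρ₀)·Δρ/Δz = g·(Δρ/ρ₀)/Δz = 9.81 × 3.904 × 10⁻³ / 35 = 1.0942 × 10⁻³ s⁻² ≈ 1.09 × 10⁻³ s⁻².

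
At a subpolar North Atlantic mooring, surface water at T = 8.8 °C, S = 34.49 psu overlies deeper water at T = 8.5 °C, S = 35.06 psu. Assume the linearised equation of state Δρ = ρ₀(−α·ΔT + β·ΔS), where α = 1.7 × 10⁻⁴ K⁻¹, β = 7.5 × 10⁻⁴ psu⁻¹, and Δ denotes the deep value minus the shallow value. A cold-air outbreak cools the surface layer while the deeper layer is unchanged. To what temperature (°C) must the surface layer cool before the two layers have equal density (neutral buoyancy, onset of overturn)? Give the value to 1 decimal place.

Neutral buoyancy requires Δρ = 0, i.e. −α(T_deep − T_surf′) + β(S_deep − S_surf) = 0.
T_surf′ = T_deep − (β/α)·ΔS = 8.5 − (7.5 × 10⁻⁴/1.7 × 10⁻⁴)·(+0.57) = 5.985 °C.
Cooling required: 8.8 − (5.985) = 2.815 °C.

6.0 °C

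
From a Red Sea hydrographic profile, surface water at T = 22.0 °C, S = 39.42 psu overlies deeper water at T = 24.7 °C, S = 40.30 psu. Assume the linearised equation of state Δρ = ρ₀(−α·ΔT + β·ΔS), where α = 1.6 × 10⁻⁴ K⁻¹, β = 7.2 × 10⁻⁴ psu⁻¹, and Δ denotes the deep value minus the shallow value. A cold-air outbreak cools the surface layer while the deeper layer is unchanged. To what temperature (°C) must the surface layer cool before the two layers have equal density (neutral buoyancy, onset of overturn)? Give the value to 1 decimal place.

Neutral buoyancy requires Δρ = 0, i.e. −α(T_deep − T_surf′) + β(S_deep − S_surf) = 0.
T_surf′ = T_deep − (β/α)·ΔS = 24.7 − (7.2 × 10⁻⁴/1.6 × 10⁻⁴)·(+0.88) = 20.740 °C.
Cooling required: 22.0 − (20.740) = 1.260 °C.

20.7 °C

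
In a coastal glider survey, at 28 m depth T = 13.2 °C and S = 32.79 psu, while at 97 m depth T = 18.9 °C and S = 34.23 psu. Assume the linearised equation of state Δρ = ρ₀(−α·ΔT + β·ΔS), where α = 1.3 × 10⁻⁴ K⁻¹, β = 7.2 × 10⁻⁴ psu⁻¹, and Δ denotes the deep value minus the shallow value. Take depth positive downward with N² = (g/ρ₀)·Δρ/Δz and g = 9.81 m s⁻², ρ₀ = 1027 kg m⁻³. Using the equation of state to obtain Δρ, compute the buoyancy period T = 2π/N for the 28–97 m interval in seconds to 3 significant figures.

969 s

ΔT = +5.7 K, ΔS = +1.44 psu (deep − shallow).
Δρ/ρ₀ = −αΔT + βΔS = -7.41 × 10⁻⁴ + 1.0368 × 10⁻³ = 2.958 × 10⁻⁴, so Δρ ≈ 0.3038 kg m⁻³.
N² = (g/ρ₀)·Δρ/Δz = g·(Δρ/ρ₀)/Δz = 9.81 × 2.958 × 10⁻⁴ / 69 = 4.2055 × 10⁻⁵ s⁻².
N = √(4.2055 × 10⁻⁵) = 6.4850 × 10⁻³ rad s⁻¹ → T = 2π/N = 968.88 s ≈ 969 s.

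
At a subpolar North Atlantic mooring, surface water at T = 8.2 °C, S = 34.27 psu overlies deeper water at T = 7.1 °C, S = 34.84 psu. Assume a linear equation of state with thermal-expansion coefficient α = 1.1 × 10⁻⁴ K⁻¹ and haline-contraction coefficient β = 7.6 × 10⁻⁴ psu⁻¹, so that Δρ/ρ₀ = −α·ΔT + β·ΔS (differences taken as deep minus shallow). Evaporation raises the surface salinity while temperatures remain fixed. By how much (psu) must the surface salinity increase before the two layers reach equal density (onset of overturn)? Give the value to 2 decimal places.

0.73 psu

Neutral buoyancy requires −α(T_deep − T_surf) + β(S_deep − S_surf′) = 0.
S_surf′ = S_deep − (α/β)·ΔT = 34.84 − (1.1 × 10⁻⁴/7.6 × 10⁻⁴)·(-1.1) = 34.9992 psu.
Increase required: 34.9992 − 34.27 = 0.7292 psu.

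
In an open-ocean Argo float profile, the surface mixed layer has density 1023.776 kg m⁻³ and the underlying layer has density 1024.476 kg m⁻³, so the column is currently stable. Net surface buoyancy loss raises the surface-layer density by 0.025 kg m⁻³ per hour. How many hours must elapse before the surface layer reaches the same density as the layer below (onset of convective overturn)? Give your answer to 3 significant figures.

28.0 hours

Density deficit of the surface layer: 1024.476 − 1023.776 = 0.7 kg m⁻³.
Required change = 0.7 / 0.025 = 28.0 hours.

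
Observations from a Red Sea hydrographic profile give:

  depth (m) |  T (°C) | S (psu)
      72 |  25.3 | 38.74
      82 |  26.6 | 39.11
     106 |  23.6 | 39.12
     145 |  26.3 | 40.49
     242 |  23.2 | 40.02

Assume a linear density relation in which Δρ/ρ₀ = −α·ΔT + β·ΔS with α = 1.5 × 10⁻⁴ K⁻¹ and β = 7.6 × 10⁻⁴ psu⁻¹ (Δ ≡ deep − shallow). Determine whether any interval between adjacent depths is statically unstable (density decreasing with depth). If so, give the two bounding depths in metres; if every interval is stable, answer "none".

Evaluate Δρ/ρ₀ = −αΔT + βΔS across each adjacent pair:
  72–82 m: −αΔT+βΔS = −(1.5 × 10⁻⁴)(+1.3)+(7.6 × 10⁻⁴)(+0.37) = 8.6 × 10⁻⁵ → stable
  82–106 m: −αΔT+βΔS = −(1.5 × 10⁻⁴)(-3.0)+(7.6 × 10⁻⁴)(+0.01) = 4.6 × 10⁻⁴ → stable
  106–145 m: −αΔT+βΔS = −(1.5 × 10⁻⁴)(+2.7)+(7.6 × 10⁻⁴)(+1.37) = 6.4 × 10⁻⁴ → stable
  145–242 m: −αΔT+βΔS = −(1.5 × 10⁻⁴)(-3.1)+(7.6 × 10⁻⁴)(-0.47) = 1.1 × 10⁻⁴ → stable
Every interval has Δρ > 0: the column is stably stratified throughout.

none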